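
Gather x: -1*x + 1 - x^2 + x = 1 - x^2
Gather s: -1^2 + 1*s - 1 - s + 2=0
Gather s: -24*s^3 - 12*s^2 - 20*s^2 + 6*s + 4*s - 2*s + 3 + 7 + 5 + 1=-24*s^3 - 32*s^2 + 8*s + 16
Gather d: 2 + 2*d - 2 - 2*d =0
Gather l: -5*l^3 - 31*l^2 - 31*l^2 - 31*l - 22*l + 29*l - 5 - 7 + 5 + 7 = -5*l^3 - 62*l^2 - 24*l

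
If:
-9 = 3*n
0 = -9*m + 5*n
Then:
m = -5/3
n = -3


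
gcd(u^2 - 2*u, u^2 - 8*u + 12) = u - 2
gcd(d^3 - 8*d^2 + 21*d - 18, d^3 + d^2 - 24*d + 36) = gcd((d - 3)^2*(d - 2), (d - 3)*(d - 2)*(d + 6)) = d^2 - 5*d + 6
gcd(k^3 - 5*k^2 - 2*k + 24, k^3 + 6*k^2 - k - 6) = 1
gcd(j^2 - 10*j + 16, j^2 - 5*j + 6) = j - 2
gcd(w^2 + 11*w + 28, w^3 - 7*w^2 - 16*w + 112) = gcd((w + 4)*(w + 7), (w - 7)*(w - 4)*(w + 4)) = w + 4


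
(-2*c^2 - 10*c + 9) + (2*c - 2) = -2*c^2 - 8*c + 7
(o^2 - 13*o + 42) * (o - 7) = o^3 - 20*o^2 + 133*o - 294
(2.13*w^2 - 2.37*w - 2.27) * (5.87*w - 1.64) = 12.5031*w^3 - 17.4051*w^2 - 9.4381*w + 3.7228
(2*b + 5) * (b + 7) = 2*b^2 + 19*b + 35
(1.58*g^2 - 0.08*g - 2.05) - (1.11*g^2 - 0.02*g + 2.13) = 0.47*g^2 - 0.06*g - 4.18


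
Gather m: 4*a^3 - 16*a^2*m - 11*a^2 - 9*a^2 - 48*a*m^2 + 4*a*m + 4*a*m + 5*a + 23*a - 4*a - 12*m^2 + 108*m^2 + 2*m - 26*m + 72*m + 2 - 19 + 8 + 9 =4*a^3 - 20*a^2 + 24*a + m^2*(96 - 48*a) + m*(-16*a^2 + 8*a + 48)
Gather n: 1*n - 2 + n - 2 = 2*n - 4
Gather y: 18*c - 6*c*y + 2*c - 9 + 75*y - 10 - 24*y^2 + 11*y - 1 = 20*c - 24*y^2 + y*(86 - 6*c) - 20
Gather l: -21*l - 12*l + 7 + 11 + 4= 22 - 33*l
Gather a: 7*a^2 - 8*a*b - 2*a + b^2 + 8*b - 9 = 7*a^2 + a*(-8*b - 2) + b^2 + 8*b - 9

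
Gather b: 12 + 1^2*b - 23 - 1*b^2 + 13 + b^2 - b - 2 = 0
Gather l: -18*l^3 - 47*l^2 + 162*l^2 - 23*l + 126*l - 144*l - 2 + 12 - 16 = -18*l^3 + 115*l^2 - 41*l - 6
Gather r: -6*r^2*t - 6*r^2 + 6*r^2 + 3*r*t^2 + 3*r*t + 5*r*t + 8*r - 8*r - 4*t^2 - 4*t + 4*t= -6*r^2*t + r*(3*t^2 + 8*t) - 4*t^2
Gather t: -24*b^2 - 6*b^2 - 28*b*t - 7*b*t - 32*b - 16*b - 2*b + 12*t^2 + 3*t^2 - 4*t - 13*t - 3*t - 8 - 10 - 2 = -30*b^2 - 50*b + 15*t^2 + t*(-35*b - 20) - 20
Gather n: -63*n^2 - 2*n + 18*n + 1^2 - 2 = -63*n^2 + 16*n - 1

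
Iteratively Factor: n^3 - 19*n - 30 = (n + 3)*(n^2 - 3*n - 10) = (n + 2)*(n + 3)*(n - 5)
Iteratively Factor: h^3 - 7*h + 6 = (h - 1)*(h^2 + h - 6) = (h - 2)*(h - 1)*(h + 3)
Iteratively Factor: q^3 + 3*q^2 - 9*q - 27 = (q - 3)*(q^2 + 6*q + 9) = (q - 3)*(q + 3)*(q + 3)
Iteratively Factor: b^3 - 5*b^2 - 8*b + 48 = (b - 4)*(b^2 - b - 12) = (b - 4)*(b + 3)*(b - 4)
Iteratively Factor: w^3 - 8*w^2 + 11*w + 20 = (w - 5)*(w^2 - 3*w - 4) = (w - 5)*(w + 1)*(w - 4)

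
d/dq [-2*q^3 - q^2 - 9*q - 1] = -6*q^2 - 2*q - 9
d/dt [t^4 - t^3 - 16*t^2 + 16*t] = 4*t^3 - 3*t^2 - 32*t + 16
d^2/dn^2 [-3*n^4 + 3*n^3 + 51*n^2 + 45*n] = -36*n^2 + 18*n + 102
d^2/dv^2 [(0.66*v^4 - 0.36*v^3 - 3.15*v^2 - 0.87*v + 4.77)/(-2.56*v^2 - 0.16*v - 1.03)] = (-8.65075199999999*v^6 - 1.62201600000001*v^5 - 10.543104*v^4 + 5.20243199999999*v^3 - 245.445912*v^2 - 23.195304*v + 31.307766)/(16.777216*v^6 + 3.145728*v^5 + 20.447232*v^4 + 2.535424*v^3 + 8.226816*v^2 + 0.509232*v + 1.092727)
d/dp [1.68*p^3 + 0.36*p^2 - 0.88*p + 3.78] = 5.04*p^2 + 0.72*p - 0.88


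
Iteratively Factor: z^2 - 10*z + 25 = (z - 5)*(z - 5)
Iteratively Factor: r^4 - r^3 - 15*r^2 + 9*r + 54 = (r + 2)*(r^3 - 3*r^2 - 9*r + 27) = (r - 3)*(r + 2)*(r^2 - 9) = (r - 3)*(r + 2)*(r + 3)*(r - 3)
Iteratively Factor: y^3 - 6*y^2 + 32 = (y + 2)*(y^2 - 8*y + 16) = (y - 4)*(y + 2)*(y - 4)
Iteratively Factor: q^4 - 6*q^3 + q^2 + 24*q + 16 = (q + 1)*(q^3 - 7*q^2 + 8*q + 16) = (q - 4)*(q + 1)*(q^2 - 3*q - 4) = (q - 4)*(q + 1)^2*(q - 4)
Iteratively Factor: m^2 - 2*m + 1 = (m - 1)*(m - 1)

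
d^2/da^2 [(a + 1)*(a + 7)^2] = 6*a + 30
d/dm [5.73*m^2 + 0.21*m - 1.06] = 11.46*m + 0.21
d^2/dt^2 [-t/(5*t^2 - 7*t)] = -50/(125*t^3 - 525*t^2 + 735*t - 343)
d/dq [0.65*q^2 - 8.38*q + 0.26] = 1.3*q - 8.38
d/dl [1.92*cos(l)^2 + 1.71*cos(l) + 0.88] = -(3.84*cos(l) + 1.71)*sin(l)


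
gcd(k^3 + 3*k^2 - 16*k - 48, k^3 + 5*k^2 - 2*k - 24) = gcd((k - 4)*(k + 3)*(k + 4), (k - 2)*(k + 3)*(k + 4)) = k^2 + 7*k + 12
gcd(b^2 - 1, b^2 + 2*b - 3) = b - 1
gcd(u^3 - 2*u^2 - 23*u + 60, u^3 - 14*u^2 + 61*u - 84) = u^2 - 7*u + 12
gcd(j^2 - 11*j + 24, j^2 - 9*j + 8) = j - 8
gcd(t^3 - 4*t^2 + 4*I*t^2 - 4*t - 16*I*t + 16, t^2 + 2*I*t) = t + 2*I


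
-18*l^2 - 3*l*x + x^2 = (-6*l + x)*(3*l + x)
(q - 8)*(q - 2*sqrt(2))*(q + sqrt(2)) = q^3 - 8*q^2 - sqrt(2)*q^2 - 4*q + 8*sqrt(2)*q + 32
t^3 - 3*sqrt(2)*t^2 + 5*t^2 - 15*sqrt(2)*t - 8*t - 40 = (t + 5)*(t - 4*sqrt(2))*(t + sqrt(2))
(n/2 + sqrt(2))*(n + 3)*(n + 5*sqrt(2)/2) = n^3/2 + 3*n^2/2 + 9*sqrt(2)*n^2/4 + 5*n + 27*sqrt(2)*n/4 + 15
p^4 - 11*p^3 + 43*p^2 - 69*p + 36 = (p - 4)*(p - 3)^2*(p - 1)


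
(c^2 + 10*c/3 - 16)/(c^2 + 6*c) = (c - 8/3)/c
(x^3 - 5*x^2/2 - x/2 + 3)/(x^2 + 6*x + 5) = (x^2 - 7*x/2 + 3)/(x + 5)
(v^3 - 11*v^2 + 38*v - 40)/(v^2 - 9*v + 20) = v - 2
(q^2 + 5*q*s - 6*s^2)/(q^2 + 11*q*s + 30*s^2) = (q - s)/(q + 5*s)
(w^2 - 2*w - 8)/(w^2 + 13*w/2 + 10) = 2*(w^2 - 2*w - 8)/(2*w^2 + 13*w + 20)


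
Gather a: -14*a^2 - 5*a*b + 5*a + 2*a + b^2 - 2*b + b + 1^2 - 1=-14*a^2 + a*(7 - 5*b) + b^2 - b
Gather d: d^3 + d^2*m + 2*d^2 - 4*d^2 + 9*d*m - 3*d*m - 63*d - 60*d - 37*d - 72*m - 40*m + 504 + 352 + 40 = d^3 + d^2*(m - 2) + d*(6*m - 160) - 112*m + 896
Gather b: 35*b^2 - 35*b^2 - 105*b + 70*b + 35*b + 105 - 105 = 0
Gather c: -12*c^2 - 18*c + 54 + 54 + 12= -12*c^2 - 18*c + 120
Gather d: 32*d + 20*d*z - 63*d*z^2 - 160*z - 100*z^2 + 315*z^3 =d*(-63*z^2 + 20*z + 32) + 315*z^3 - 100*z^2 - 160*z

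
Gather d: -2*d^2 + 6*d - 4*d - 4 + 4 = -2*d^2 + 2*d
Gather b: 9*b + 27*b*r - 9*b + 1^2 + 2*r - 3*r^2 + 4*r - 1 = 27*b*r - 3*r^2 + 6*r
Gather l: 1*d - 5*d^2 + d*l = -5*d^2 + d*l + d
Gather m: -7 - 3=-10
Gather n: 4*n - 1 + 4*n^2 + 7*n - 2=4*n^2 + 11*n - 3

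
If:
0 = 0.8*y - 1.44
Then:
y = 1.80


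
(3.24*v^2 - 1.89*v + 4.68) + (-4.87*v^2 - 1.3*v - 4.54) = -1.63*v^2 - 3.19*v + 0.14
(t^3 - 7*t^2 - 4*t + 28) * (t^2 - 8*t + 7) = t^5 - 15*t^4 + 59*t^3 + 11*t^2 - 252*t + 196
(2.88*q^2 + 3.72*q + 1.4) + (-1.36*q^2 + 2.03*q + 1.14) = 1.52*q^2 + 5.75*q + 2.54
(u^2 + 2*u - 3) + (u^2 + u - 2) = 2*u^2 + 3*u - 5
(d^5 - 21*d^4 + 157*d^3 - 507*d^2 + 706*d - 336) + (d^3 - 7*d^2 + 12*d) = d^5 - 21*d^4 + 158*d^3 - 514*d^2 + 718*d - 336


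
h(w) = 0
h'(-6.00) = 0.00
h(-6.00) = 0.00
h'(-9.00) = 0.00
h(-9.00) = 0.00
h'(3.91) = 0.00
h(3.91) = 0.00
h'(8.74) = 0.00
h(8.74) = 0.00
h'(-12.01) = 0.00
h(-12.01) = 0.00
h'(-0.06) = 0.00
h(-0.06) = 0.00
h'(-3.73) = 0.00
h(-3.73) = 0.00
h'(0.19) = 0.00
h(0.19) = 0.00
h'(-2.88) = 0.00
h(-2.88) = 0.00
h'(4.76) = 0.00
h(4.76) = 0.00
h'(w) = 0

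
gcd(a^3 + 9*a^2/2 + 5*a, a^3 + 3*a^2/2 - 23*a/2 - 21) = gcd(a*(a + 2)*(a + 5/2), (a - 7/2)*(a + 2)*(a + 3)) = a + 2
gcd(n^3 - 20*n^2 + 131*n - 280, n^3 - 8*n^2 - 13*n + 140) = n^2 - 12*n + 35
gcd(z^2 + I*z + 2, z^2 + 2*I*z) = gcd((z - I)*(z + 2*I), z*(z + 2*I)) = z + 2*I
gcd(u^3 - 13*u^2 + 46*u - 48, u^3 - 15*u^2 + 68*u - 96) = u^2 - 11*u + 24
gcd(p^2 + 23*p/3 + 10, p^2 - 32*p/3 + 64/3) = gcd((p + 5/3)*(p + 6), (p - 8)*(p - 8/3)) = 1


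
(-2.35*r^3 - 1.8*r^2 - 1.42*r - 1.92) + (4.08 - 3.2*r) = -2.35*r^3 - 1.8*r^2 - 4.62*r + 2.16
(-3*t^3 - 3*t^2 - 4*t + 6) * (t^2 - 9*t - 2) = -3*t^5 + 24*t^4 + 29*t^3 + 48*t^2 - 46*t - 12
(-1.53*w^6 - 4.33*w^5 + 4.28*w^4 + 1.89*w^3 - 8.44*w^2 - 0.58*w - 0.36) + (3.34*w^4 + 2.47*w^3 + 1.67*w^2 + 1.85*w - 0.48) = -1.53*w^6 - 4.33*w^5 + 7.62*w^4 + 4.36*w^3 - 6.77*w^2 + 1.27*w - 0.84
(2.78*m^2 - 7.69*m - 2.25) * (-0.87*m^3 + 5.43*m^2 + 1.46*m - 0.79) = -2.4186*m^5 + 21.7857*m^4 - 35.7404*m^3 - 25.6411*m^2 + 2.7901*m + 1.7775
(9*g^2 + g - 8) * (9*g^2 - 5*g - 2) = 81*g^4 - 36*g^3 - 95*g^2 + 38*g + 16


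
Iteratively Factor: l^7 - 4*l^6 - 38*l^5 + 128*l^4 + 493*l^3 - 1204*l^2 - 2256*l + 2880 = (l - 4)*(l^6 - 38*l^4 - 24*l^3 + 397*l^2 + 384*l - 720) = (l - 4)*(l + 4)*(l^5 - 4*l^4 - 22*l^3 + 64*l^2 + 141*l - 180) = (l - 4)^2*(l + 4)*(l^4 - 22*l^2 - 24*l + 45) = (l - 4)^2*(l - 1)*(l + 4)*(l^3 + l^2 - 21*l - 45) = (l - 5)*(l - 4)^2*(l - 1)*(l + 4)*(l^2 + 6*l + 9) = (l - 5)*(l - 4)^2*(l - 1)*(l + 3)*(l + 4)*(l + 3)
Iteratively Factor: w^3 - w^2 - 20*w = (w + 4)*(w^2 - 5*w) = w*(w + 4)*(w - 5)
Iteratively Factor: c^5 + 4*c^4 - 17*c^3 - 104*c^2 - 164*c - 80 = (c - 5)*(c^4 + 9*c^3 + 28*c^2 + 36*c + 16) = (c - 5)*(c + 1)*(c^3 + 8*c^2 + 20*c + 16) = (c - 5)*(c + 1)*(c + 2)*(c^2 + 6*c + 8) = (c - 5)*(c + 1)*(c + 2)*(c + 4)*(c + 2)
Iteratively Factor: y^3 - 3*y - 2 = (y - 2)*(y^2 + 2*y + 1) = (y - 2)*(y + 1)*(y + 1)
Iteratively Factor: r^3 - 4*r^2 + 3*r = (r - 1)*(r^2 - 3*r) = r*(r - 1)*(r - 3)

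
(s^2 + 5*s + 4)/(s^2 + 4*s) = (s + 1)/s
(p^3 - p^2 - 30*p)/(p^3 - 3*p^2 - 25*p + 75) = p*(p - 6)/(p^2 - 8*p + 15)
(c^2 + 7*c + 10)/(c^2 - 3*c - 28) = (c^2 + 7*c + 10)/(c^2 - 3*c - 28)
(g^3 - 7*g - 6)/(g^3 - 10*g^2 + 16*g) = (g^3 - 7*g - 6)/(g*(g^2 - 10*g + 16))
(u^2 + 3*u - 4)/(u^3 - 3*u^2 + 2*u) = (u + 4)/(u*(u - 2))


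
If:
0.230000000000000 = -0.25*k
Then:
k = -0.92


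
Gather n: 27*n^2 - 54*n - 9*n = 27*n^2 - 63*n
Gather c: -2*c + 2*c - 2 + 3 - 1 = 0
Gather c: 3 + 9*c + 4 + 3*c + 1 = 12*c + 8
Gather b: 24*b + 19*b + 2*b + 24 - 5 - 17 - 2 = 45*b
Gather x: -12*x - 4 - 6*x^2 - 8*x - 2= -6*x^2 - 20*x - 6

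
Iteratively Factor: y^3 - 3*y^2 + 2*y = (y)*(y^2 - 3*y + 2) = y*(y - 2)*(y - 1)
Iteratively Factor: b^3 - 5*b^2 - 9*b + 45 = (b - 5)*(b^2 - 9) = (b - 5)*(b + 3)*(b - 3)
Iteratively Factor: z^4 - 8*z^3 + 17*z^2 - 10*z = (z - 5)*(z^3 - 3*z^2 + 2*z) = (z - 5)*(z - 2)*(z^2 - z) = z*(z - 5)*(z - 2)*(z - 1)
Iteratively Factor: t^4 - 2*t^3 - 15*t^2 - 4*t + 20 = (t - 5)*(t^3 + 3*t^2 - 4) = (t - 5)*(t - 1)*(t^2 + 4*t + 4) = (t - 5)*(t - 1)*(t + 2)*(t + 2)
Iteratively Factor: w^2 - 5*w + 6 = (w - 3)*(w - 2)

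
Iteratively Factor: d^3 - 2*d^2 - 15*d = (d - 5)*(d^2 + 3*d) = (d - 5)*(d + 3)*(d)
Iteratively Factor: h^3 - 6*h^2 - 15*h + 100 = (h + 4)*(h^2 - 10*h + 25) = (h - 5)*(h + 4)*(h - 5)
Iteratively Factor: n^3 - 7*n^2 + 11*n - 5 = (n - 5)*(n^2 - 2*n + 1) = (n - 5)*(n - 1)*(n - 1)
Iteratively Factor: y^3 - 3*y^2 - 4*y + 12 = (y + 2)*(y^2 - 5*y + 6) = (y - 3)*(y + 2)*(y - 2)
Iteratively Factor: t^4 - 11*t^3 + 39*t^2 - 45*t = (t - 3)*(t^3 - 8*t^2 + 15*t) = (t - 3)^2*(t^2 - 5*t) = t*(t - 3)^2*(t - 5)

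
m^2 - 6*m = m*(m - 6)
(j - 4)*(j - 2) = j^2 - 6*j + 8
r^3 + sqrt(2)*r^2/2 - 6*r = r*(r - 3*sqrt(2)/2)*(r + 2*sqrt(2))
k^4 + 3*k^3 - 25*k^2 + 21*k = k*(k - 3)*(k - 1)*(k + 7)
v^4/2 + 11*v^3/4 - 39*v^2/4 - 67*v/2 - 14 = (v/2 + 1)*(v - 4)*(v + 1/2)*(v + 7)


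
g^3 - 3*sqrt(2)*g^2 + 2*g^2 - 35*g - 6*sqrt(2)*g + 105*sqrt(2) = (g - 5)*(g + 7)*(g - 3*sqrt(2))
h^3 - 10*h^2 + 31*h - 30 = (h - 5)*(h - 3)*(h - 2)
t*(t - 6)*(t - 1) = t^3 - 7*t^2 + 6*t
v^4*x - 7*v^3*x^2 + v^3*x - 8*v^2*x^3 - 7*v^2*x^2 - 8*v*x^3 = v*(v - 8*x)*(v + x)*(v*x + x)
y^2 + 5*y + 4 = (y + 1)*(y + 4)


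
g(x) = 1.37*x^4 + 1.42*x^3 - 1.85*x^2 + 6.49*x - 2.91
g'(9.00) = 4313.17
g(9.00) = 9929.40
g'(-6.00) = -1001.63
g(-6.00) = 1360.35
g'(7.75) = 2784.54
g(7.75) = 5539.54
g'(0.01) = 6.45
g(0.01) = -2.85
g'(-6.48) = -1281.75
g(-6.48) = 1906.55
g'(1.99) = 59.18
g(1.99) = 35.35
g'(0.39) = 6.02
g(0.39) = -0.54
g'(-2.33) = -31.08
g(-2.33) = -5.66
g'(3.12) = 202.85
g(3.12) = 172.28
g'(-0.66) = 9.21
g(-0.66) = -8.15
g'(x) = 5.48*x^3 + 4.26*x^2 - 3.7*x + 6.49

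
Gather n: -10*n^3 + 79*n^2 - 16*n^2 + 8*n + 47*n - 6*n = -10*n^3 + 63*n^2 + 49*n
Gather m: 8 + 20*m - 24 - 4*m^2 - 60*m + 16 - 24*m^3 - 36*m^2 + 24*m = -24*m^3 - 40*m^2 - 16*m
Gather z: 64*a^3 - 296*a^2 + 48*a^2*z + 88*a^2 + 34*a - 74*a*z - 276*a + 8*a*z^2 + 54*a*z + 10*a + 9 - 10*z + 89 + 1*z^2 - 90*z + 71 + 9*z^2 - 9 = 64*a^3 - 208*a^2 - 232*a + z^2*(8*a + 10) + z*(48*a^2 - 20*a - 100) + 160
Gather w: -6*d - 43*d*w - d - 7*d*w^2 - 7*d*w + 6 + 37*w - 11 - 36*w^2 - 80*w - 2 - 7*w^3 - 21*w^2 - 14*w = -7*d - 7*w^3 + w^2*(-7*d - 57) + w*(-50*d - 57) - 7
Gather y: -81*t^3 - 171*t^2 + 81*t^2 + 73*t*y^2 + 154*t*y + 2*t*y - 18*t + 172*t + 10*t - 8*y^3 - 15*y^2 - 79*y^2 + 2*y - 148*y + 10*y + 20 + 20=-81*t^3 - 90*t^2 + 164*t - 8*y^3 + y^2*(73*t - 94) + y*(156*t - 136) + 40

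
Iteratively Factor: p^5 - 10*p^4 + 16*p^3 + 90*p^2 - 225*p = (p)*(p^4 - 10*p^3 + 16*p^2 + 90*p - 225) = p*(p - 5)*(p^3 - 5*p^2 - 9*p + 45) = p*(p - 5)*(p + 3)*(p^2 - 8*p + 15) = p*(p - 5)^2*(p + 3)*(p - 3)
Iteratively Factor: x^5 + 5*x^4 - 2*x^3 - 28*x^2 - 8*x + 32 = (x + 2)*(x^4 + 3*x^3 - 8*x^2 - 12*x + 16) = (x - 2)*(x + 2)*(x^3 + 5*x^2 + 2*x - 8) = (x - 2)*(x - 1)*(x + 2)*(x^2 + 6*x + 8) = (x - 2)*(x - 1)*(x + 2)^2*(x + 4)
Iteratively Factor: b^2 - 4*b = (b - 4)*(b)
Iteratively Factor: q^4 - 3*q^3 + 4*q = (q - 2)*(q^3 - q^2 - 2*q) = (q - 2)^2*(q^2 + q) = q*(q - 2)^2*(q + 1)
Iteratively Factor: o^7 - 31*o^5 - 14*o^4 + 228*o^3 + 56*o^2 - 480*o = (o + 3)*(o^6 - 3*o^5 - 22*o^4 + 52*o^3 + 72*o^2 - 160*o) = (o - 2)*(o + 3)*(o^5 - o^4 - 24*o^3 + 4*o^2 + 80*o) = (o - 2)*(o + 2)*(o + 3)*(o^4 - 3*o^3 - 18*o^2 + 40*o) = (o - 2)*(o + 2)*(o + 3)*(o + 4)*(o^3 - 7*o^2 + 10*o) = (o - 5)*(o - 2)*(o + 2)*(o + 3)*(o + 4)*(o^2 - 2*o) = o*(o - 5)*(o - 2)*(o + 2)*(o + 3)*(o + 4)*(o - 2)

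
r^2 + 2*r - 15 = (r - 3)*(r + 5)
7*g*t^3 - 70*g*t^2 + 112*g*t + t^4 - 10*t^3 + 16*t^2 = t*(7*g + t)*(t - 8)*(t - 2)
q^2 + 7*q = q*(q + 7)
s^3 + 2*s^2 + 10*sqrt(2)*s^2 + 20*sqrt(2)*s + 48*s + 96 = (s + 2)*(s + 4*sqrt(2))*(s + 6*sqrt(2))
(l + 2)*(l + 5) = l^2 + 7*l + 10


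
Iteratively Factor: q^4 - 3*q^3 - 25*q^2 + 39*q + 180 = (q - 4)*(q^3 + q^2 - 21*q - 45) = (q - 4)*(q + 3)*(q^2 - 2*q - 15) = (q - 5)*(q - 4)*(q + 3)*(q + 3)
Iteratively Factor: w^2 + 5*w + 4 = (w + 4)*(w + 1)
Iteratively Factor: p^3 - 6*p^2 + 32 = (p + 2)*(p^2 - 8*p + 16) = (p - 4)*(p + 2)*(p - 4)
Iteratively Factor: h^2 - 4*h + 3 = (h - 3)*(h - 1)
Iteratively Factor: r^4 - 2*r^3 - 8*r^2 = (r - 4)*(r^3 + 2*r^2) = r*(r - 4)*(r^2 + 2*r) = r^2*(r - 4)*(r + 2)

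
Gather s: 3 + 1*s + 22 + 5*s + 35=6*s + 60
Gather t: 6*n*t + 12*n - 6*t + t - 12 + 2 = 12*n + t*(6*n - 5) - 10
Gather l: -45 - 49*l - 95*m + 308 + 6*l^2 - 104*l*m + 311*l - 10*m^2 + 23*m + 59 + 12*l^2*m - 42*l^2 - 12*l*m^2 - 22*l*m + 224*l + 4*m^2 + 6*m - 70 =l^2*(12*m - 36) + l*(-12*m^2 - 126*m + 486) - 6*m^2 - 66*m + 252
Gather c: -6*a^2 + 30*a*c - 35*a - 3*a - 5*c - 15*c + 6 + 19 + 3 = -6*a^2 - 38*a + c*(30*a - 20) + 28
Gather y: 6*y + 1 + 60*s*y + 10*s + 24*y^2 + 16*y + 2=10*s + 24*y^2 + y*(60*s + 22) + 3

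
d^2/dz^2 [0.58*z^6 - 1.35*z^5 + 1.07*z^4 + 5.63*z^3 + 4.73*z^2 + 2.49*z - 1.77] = 17.4*z^4 - 27.0*z^3 + 12.84*z^2 + 33.78*z + 9.46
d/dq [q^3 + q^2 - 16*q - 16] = 3*q^2 + 2*q - 16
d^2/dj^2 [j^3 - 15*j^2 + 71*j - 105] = 6*j - 30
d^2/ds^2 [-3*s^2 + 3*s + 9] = -6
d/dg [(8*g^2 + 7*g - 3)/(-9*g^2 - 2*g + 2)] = (47*g^2 - 22*g + 8)/(81*g^4 + 36*g^3 - 32*g^2 - 8*g + 4)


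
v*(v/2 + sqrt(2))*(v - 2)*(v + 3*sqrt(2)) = v^4/2 - v^3 + 5*sqrt(2)*v^3/2 - 5*sqrt(2)*v^2 + 6*v^2 - 12*v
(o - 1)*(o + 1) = o^2 - 1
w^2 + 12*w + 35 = (w + 5)*(w + 7)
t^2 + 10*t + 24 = (t + 4)*(t + 6)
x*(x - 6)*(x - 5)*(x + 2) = x^4 - 9*x^3 + 8*x^2 + 60*x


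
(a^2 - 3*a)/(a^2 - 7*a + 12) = a/(a - 4)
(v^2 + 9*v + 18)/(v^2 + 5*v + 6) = (v + 6)/(v + 2)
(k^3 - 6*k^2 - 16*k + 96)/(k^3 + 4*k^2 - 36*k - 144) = (k - 4)/(k + 6)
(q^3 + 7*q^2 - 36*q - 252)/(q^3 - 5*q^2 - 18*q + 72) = (q^2 + 13*q + 42)/(q^2 + q - 12)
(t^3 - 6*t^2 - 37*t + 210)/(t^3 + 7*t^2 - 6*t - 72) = (t^2 - 12*t + 35)/(t^2 + t - 12)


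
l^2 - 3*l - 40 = (l - 8)*(l + 5)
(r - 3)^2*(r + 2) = r^3 - 4*r^2 - 3*r + 18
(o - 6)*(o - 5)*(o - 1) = o^3 - 12*o^2 + 41*o - 30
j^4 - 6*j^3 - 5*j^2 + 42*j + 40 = (j - 5)*(j - 4)*(j + 1)*(j + 2)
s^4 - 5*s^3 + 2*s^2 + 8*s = s*(s - 4)*(s - 2)*(s + 1)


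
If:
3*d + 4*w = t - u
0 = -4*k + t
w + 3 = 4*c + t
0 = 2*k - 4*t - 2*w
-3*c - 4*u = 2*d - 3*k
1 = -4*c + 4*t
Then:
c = 37/108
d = 2111/1080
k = 4/27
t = 16/27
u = -1213/1080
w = -28/27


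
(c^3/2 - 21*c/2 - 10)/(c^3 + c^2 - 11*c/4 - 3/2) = 2*(c^3 - 21*c - 20)/(4*c^3 + 4*c^2 - 11*c - 6)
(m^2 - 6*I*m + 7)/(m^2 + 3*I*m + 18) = (m^2 - 6*I*m + 7)/(m^2 + 3*I*m + 18)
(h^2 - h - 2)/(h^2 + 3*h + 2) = (h - 2)/(h + 2)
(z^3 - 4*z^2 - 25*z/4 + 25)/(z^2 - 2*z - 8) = (z^2 - 25/4)/(z + 2)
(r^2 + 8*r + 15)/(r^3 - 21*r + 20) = (r + 3)/(r^2 - 5*r + 4)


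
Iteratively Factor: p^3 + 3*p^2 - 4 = (p + 2)*(p^2 + p - 2) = (p + 2)^2*(p - 1)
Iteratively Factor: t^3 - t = (t - 1)*(t^2 + t) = t*(t - 1)*(t + 1)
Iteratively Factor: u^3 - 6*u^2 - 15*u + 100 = (u + 4)*(u^2 - 10*u + 25) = (u - 5)*(u + 4)*(u - 5)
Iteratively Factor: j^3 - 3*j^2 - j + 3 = (j - 3)*(j^2 - 1) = (j - 3)*(j + 1)*(j - 1)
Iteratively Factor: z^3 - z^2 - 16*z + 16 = (z - 1)*(z^2 - 16) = (z - 4)*(z - 1)*(z + 4)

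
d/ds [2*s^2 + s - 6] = 4*s + 1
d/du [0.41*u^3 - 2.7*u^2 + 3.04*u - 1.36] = 1.23*u^2 - 5.4*u + 3.04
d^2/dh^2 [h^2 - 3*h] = 2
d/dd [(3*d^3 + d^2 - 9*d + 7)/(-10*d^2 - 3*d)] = (-30*d^4 - 18*d^3 - 93*d^2 + 140*d + 21)/(d^2*(100*d^2 + 60*d + 9))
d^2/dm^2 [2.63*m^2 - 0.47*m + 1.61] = 5.26000000000000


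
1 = 1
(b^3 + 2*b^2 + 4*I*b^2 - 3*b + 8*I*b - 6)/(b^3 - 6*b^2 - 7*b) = (b^3 + b^2*(2 + 4*I) + b*(-3 + 8*I) - 6)/(b*(b^2 - 6*b - 7))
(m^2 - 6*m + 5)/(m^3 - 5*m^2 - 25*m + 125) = (m - 1)/(m^2 - 25)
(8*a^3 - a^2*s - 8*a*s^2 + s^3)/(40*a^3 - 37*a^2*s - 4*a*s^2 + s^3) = (a + s)/(5*a + s)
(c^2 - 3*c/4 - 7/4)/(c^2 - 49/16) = 4*(c + 1)/(4*c + 7)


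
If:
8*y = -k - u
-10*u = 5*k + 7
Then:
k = 7/5 - 16*y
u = 8*y - 7/5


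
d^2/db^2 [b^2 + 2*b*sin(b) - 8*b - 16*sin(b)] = -2*b*sin(b) + 16*sin(b) + 4*cos(b) + 2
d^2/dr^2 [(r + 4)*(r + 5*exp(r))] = 5*r*exp(r) + 30*exp(r) + 2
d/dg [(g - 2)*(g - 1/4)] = 2*g - 9/4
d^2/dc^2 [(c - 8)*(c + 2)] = 2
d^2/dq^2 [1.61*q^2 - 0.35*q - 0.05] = 3.22000000000000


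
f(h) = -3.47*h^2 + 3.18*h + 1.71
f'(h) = 3.18 - 6.94*h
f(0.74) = 2.16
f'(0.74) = -1.96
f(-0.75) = -2.63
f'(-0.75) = 8.38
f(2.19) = -7.97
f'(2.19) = -12.02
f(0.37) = 2.41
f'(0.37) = 0.61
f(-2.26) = -23.20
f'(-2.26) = 18.86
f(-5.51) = -121.16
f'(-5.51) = 41.42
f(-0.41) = -0.18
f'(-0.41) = 6.03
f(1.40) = -0.64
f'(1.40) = -6.54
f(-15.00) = -826.74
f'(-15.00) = 107.28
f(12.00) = -459.81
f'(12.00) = -80.10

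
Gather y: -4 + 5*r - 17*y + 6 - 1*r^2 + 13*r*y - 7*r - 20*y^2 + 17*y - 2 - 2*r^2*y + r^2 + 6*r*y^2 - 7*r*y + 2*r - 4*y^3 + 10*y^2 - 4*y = -4*y^3 + y^2*(6*r - 10) + y*(-2*r^2 + 6*r - 4)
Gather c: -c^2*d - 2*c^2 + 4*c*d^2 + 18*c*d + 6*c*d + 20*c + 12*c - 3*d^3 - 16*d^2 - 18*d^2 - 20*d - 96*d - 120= c^2*(-d - 2) + c*(4*d^2 + 24*d + 32) - 3*d^3 - 34*d^2 - 116*d - 120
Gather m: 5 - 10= -5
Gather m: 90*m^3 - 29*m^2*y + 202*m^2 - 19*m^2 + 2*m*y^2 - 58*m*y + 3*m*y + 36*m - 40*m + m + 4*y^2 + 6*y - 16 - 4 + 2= 90*m^3 + m^2*(183 - 29*y) + m*(2*y^2 - 55*y - 3) + 4*y^2 + 6*y - 18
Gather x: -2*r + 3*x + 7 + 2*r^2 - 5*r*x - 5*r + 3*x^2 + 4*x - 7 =2*r^2 - 7*r + 3*x^2 + x*(7 - 5*r)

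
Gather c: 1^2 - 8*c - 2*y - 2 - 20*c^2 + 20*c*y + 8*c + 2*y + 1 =-20*c^2 + 20*c*y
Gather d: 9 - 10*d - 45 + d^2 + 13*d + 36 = d^2 + 3*d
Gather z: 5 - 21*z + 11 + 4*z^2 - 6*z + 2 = 4*z^2 - 27*z + 18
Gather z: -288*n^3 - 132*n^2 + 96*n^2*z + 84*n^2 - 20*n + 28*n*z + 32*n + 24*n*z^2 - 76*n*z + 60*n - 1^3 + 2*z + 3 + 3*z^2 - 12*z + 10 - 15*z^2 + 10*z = -288*n^3 - 48*n^2 + 72*n + z^2*(24*n - 12) + z*(96*n^2 - 48*n) + 12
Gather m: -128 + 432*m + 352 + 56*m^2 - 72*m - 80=56*m^2 + 360*m + 144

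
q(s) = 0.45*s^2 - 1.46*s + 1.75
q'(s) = 0.9*s - 1.46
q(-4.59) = 17.93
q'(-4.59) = -5.59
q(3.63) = 2.38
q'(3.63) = 1.81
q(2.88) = 1.28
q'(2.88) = 1.13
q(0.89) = 0.81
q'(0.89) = -0.66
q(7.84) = 17.96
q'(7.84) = 5.60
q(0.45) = 1.18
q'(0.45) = -1.06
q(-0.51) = 2.61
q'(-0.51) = -1.92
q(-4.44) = 17.10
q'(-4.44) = -5.46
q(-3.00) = 10.18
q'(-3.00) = -4.16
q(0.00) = 1.75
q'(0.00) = -1.46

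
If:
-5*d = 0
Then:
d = 0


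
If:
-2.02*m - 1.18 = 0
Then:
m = -0.58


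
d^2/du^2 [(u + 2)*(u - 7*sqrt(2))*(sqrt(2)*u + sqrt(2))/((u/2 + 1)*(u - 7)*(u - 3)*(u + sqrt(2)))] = 4*(sqrt(2)*u^6 - 42*u^5 + 3*sqrt(2)*u^5 - 135*sqrt(2)*u^4 + 402*u^4 - 570*u^3 + 339*sqrt(2)*u^3 - 4158*u^2 + 2898*sqrt(2)*u^2 - 13146*sqrt(2)*u + 12684*u - 15148 + 10416*sqrt(2))/(u^9 - 30*u^8 + 3*sqrt(2)*u^8 - 90*sqrt(2)*u^7 + 369*u^7 - 2440*u^6 + 1091*sqrt(2)*u^6 - 6840*sqrt(2)*u^5 + 9801*u^5 - 26790*u^4 + 23595*sqrt(2)*u^4 - 44210*sqrt(2)*u^3 + 54999*u^3 - 79380*u^2 + 43029*sqrt(2)*u^2 - 26460*sqrt(2)*u + 55566*u + 18522*sqrt(2))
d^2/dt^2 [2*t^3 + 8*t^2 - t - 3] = 12*t + 16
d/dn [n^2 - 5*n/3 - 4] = 2*n - 5/3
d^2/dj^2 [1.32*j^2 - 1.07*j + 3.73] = 2.64000000000000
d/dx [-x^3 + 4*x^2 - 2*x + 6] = -3*x^2 + 8*x - 2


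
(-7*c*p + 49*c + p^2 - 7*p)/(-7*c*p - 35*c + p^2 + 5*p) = (p - 7)/(p + 5)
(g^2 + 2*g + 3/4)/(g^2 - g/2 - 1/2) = (g + 3/2)/(g - 1)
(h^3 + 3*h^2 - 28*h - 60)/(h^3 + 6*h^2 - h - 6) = (h^2 - 3*h - 10)/(h^2 - 1)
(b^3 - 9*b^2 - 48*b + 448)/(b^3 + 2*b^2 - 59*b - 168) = (b - 8)/(b + 3)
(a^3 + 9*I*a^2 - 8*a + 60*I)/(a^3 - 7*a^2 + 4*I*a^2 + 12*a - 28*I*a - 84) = (a + 5*I)/(a - 7)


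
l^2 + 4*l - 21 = (l - 3)*(l + 7)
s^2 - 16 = (s - 4)*(s + 4)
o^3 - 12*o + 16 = (o - 2)^2*(o + 4)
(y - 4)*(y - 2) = y^2 - 6*y + 8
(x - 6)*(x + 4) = x^2 - 2*x - 24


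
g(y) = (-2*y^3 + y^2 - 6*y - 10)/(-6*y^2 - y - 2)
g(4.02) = 1.44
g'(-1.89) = 0.59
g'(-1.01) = 2.18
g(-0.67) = 1.23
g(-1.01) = 0.12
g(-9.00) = -3.30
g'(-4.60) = 0.33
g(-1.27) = -0.32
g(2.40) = 1.19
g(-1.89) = -0.85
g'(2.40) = 0.01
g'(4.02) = 0.24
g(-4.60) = -1.88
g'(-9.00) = 0.33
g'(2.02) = -0.14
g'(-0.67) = 4.64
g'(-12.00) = 0.33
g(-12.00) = -4.29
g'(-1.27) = 1.31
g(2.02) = 1.21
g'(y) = (12*y + 1)*(-2*y^3 + y^2 - 6*y - 10)/(-6*y^2 - y - 2)^2 + (-6*y^2 + 2*y - 6)/(-6*y^2 - y - 2) = (12*y^4 + 4*y^3 - 25*y^2 - 124*y + 2)/(36*y^4 + 12*y^3 + 25*y^2 + 4*y + 4)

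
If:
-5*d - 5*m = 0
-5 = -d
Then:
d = 5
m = -5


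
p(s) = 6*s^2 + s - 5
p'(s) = 12*s + 1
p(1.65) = 12.98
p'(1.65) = 20.80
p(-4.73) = 124.51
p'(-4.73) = -55.76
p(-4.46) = 109.89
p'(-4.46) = -52.52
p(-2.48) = 29.42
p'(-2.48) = -28.76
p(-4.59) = 116.82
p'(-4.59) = -54.08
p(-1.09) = 1.04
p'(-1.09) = -12.08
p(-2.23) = 22.61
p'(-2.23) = -25.76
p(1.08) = 3.08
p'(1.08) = 13.96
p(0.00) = -5.00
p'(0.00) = 1.00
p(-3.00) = 46.00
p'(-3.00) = -35.00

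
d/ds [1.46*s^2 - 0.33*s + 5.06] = 2.92*s - 0.33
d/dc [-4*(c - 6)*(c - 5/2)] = 34 - 8*c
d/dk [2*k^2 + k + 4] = 4*k + 1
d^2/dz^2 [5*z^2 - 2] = 10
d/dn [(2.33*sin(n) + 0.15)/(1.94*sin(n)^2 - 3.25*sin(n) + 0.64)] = (-4.5202*sin(n)^2 - 0.582*sin(n) + 1.9787)*cos(n)/(3.7636*sin(n)^4 - 12.61*sin(n)^3 + 13.0457*sin(n)^2 - 4.16*sin(n) + 0.4096)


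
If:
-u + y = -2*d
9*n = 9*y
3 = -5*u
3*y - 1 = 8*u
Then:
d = 1/3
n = -19/15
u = -3/5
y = -19/15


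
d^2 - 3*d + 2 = (d - 2)*(d - 1)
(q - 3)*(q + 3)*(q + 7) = q^3 + 7*q^2 - 9*q - 63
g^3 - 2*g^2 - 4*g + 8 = (g - 2)^2*(g + 2)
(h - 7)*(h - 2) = h^2 - 9*h + 14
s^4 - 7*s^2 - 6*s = s*(s - 3)*(s + 1)*(s + 2)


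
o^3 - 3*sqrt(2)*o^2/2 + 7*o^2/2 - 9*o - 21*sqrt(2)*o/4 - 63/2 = (o + 7/2)*(o - 3*sqrt(2))*(o + 3*sqrt(2)/2)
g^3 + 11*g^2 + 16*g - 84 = (g - 2)*(g + 6)*(g + 7)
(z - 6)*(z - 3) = z^2 - 9*z + 18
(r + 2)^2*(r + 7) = r^3 + 11*r^2 + 32*r + 28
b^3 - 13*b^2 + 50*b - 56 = (b - 7)*(b - 4)*(b - 2)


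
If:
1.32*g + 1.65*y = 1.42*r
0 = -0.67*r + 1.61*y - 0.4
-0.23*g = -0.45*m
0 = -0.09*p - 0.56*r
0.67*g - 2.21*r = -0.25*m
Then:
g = -0.39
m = -0.20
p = 0.87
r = -0.14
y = 0.19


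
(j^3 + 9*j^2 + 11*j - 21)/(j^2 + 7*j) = j + 2 - 3/j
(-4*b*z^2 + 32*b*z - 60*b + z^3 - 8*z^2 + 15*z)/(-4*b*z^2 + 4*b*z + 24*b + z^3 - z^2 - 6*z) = (z - 5)/(z + 2)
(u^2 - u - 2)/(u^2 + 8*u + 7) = (u - 2)/(u + 7)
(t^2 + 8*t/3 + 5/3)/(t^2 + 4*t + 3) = (t + 5/3)/(t + 3)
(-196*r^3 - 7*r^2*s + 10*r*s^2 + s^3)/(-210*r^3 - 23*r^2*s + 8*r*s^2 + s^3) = (28*r^2 - 3*r*s - s^2)/(30*r^2 - r*s - s^2)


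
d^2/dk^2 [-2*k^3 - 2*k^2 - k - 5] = -12*k - 4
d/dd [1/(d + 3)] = -1/(d + 3)^2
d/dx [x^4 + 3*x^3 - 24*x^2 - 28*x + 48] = 4*x^3 + 9*x^2 - 48*x - 28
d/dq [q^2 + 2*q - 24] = 2*q + 2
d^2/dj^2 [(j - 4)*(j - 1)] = 2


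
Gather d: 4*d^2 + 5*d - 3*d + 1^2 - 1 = 4*d^2 + 2*d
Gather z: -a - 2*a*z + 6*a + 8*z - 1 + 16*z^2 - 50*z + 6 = 5*a + 16*z^2 + z*(-2*a - 42) + 5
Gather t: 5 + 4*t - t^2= -t^2 + 4*t + 5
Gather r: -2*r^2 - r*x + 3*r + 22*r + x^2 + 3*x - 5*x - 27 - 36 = -2*r^2 + r*(25 - x) + x^2 - 2*x - 63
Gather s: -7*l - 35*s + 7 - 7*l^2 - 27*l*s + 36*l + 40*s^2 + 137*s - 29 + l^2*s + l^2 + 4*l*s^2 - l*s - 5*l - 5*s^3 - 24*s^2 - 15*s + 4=-6*l^2 + 24*l - 5*s^3 + s^2*(4*l + 16) + s*(l^2 - 28*l + 87) - 18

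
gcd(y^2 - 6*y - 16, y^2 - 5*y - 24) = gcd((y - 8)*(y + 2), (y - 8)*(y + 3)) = y - 8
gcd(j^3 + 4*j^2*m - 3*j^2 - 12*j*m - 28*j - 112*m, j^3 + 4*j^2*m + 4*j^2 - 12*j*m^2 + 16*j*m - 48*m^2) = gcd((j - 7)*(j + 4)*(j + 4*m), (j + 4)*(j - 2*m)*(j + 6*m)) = j + 4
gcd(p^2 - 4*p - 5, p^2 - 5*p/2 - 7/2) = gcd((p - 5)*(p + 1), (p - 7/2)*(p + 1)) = p + 1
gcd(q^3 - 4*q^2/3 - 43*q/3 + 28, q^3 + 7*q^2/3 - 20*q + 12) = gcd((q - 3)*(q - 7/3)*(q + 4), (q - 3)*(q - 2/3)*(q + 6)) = q - 3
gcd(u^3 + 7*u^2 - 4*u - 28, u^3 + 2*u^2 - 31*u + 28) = u + 7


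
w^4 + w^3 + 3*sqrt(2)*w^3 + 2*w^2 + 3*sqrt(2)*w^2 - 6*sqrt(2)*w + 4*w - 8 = (w - 1)*(w + 2)*(w + sqrt(2))*(w + 2*sqrt(2))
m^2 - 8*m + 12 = (m - 6)*(m - 2)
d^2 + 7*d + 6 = (d + 1)*(d + 6)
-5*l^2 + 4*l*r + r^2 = (-l + r)*(5*l + r)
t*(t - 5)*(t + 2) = t^3 - 3*t^2 - 10*t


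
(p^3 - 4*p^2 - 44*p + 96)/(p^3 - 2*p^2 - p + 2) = (p^2 - 2*p - 48)/(p^2 - 1)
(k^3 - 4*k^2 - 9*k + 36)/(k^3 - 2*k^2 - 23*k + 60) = (k + 3)/(k + 5)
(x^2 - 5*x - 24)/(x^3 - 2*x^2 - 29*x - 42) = (x - 8)/(x^2 - 5*x - 14)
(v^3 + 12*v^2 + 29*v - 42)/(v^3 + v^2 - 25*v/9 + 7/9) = 9*(v^2 + 13*v + 42)/(9*v^2 + 18*v - 7)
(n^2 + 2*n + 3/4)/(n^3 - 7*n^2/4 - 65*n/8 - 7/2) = 2*(2*n + 3)/(4*n^2 - 9*n - 28)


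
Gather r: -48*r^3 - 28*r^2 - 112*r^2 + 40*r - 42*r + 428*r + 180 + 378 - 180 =-48*r^3 - 140*r^2 + 426*r + 378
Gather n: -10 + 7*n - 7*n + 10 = 0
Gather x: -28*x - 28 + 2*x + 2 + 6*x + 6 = -20*x - 20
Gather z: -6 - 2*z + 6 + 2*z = 0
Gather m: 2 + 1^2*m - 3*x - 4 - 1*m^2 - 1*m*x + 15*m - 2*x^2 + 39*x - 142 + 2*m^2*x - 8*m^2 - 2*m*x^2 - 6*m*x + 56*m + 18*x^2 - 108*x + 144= m^2*(2*x - 9) + m*(-2*x^2 - 7*x + 72) + 16*x^2 - 72*x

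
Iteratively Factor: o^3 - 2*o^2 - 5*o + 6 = (o - 3)*(o^2 + o - 2) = (o - 3)*(o - 1)*(o + 2)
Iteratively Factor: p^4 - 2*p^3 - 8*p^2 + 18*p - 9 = (p - 3)*(p^3 + p^2 - 5*p + 3) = (p - 3)*(p - 1)*(p^2 + 2*p - 3) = (p - 3)*(p - 1)*(p + 3)*(p - 1)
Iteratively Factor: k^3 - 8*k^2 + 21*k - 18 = (k - 3)*(k^2 - 5*k + 6) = (k - 3)*(k - 2)*(k - 3)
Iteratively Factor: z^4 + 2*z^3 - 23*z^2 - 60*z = (z + 4)*(z^3 - 2*z^2 - 15*z) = (z + 3)*(z + 4)*(z^2 - 5*z) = z*(z + 3)*(z + 4)*(z - 5)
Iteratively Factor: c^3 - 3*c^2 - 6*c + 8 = (c + 2)*(c^2 - 5*c + 4) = (c - 1)*(c + 2)*(c - 4)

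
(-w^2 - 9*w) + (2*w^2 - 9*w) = w^2 - 18*w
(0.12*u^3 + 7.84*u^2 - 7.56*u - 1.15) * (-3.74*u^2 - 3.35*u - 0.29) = -0.4488*u^5 - 29.7236*u^4 + 1.9756*u^3 + 27.3534*u^2 + 6.0449*u + 0.3335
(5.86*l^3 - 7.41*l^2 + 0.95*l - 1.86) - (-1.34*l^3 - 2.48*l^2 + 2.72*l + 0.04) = 7.2*l^3 - 4.93*l^2 - 1.77*l - 1.9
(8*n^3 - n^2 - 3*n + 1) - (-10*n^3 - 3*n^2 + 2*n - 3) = 18*n^3 + 2*n^2 - 5*n + 4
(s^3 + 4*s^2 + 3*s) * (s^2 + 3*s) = s^5 + 7*s^4 + 15*s^3 + 9*s^2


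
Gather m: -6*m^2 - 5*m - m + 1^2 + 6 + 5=-6*m^2 - 6*m + 12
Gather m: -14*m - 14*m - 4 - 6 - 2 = -28*m - 12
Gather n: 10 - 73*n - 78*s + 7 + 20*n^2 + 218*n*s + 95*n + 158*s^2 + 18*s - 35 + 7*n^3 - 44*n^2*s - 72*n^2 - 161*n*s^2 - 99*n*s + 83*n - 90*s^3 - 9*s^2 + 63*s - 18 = 7*n^3 + n^2*(-44*s - 52) + n*(-161*s^2 + 119*s + 105) - 90*s^3 + 149*s^2 + 3*s - 36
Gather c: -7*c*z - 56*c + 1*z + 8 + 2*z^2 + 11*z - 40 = c*(-7*z - 56) + 2*z^2 + 12*z - 32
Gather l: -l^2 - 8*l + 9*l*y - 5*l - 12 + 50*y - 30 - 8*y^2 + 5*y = -l^2 + l*(9*y - 13) - 8*y^2 + 55*y - 42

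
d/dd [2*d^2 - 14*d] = 4*d - 14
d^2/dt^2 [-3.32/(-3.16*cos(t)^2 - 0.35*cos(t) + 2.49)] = (-132.608768*(1 - cos(t)^2)^2 - 11.01576*cos(t)^3 - 171.203436*cos(t)^2 + 19.13814*cos(t) + 185.668344)/(3.16*cos(t)^2 + 0.35*cos(t) - 2.49)^3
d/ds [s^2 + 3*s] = 2*s + 3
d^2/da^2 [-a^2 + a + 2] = -2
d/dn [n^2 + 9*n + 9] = 2*n + 9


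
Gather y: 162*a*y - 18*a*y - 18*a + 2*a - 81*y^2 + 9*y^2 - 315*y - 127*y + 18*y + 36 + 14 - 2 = -16*a - 72*y^2 + y*(144*a - 424) + 48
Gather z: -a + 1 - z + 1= -a - z + 2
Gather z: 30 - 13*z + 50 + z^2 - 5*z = z^2 - 18*z + 80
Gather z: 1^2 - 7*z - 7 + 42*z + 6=35*z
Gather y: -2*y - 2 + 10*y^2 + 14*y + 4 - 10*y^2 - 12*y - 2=0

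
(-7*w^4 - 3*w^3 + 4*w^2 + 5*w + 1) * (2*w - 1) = -14*w^5 + w^4 + 11*w^3 + 6*w^2 - 3*w - 1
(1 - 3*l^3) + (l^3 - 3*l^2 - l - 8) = -2*l^3 - 3*l^2 - l - 7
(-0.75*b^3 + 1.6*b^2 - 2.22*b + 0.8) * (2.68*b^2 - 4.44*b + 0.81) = -2.01*b^5 + 7.618*b^4 - 13.6611*b^3 + 13.2968*b^2 - 5.3502*b + 0.648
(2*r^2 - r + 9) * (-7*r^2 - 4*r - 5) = -14*r^4 - r^3 - 69*r^2 - 31*r - 45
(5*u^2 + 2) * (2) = 10*u^2 + 4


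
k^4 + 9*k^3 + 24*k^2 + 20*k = k*(k + 2)^2*(k + 5)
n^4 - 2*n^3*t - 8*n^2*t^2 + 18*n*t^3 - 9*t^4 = (n - 3*t)*(n - t)^2*(n + 3*t)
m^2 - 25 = (m - 5)*(m + 5)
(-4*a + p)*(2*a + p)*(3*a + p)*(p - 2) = -24*a^3*p + 48*a^3 - 14*a^2*p^2 + 28*a^2*p + a*p^3 - 2*a*p^2 + p^4 - 2*p^3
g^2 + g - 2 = (g - 1)*(g + 2)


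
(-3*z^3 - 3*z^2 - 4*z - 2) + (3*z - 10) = -3*z^3 - 3*z^2 - z - 12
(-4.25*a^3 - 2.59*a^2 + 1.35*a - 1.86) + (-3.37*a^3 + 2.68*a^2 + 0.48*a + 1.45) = -7.62*a^3 + 0.0900000000000003*a^2 + 1.83*a - 0.41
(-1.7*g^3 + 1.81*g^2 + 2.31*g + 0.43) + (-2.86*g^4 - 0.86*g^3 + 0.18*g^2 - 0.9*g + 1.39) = -2.86*g^4 - 2.56*g^3 + 1.99*g^2 + 1.41*g + 1.82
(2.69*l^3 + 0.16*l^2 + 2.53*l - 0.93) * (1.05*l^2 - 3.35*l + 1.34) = 2.8245*l^5 - 8.8435*l^4 + 5.7251*l^3 - 9.2376*l^2 + 6.5057*l - 1.2462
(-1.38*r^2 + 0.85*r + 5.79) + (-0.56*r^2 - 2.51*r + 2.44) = -1.94*r^2 - 1.66*r + 8.23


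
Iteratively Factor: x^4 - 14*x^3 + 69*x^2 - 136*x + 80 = (x - 5)*(x^3 - 9*x^2 + 24*x - 16) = (x - 5)*(x - 4)*(x^2 - 5*x + 4) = (x - 5)*(x - 4)^2*(x - 1)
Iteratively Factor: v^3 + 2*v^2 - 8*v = (v - 2)*(v^2 + 4*v) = (v - 2)*(v + 4)*(v)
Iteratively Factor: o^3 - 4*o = (o + 2)*(o^2 - 2*o) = (o - 2)*(o + 2)*(o)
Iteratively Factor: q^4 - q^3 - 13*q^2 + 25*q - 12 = (q - 1)*(q^3 - 13*q + 12) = (q - 3)*(q - 1)*(q^2 + 3*q - 4) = (q - 3)*(q - 1)^2*(q + 4)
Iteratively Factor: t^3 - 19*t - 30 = (t + 3)*(t^2 - 3*t - 10) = (t + 2)*(t + 3)*(t - 5)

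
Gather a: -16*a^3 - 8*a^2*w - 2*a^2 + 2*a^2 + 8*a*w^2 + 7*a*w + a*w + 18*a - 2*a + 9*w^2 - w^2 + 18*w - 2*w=-16*a^3 - 8*a^2*w + a*(8*w^2 + 8*w + 16) + 8*w^2 + 16*w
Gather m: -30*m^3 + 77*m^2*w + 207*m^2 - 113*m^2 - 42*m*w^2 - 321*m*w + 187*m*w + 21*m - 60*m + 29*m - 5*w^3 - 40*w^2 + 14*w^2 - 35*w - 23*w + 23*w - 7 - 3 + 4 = -30*m^3 + m^2*(77*w + 94) + m*(-42*w^2 - 134*w - 10) - 5*w^3 - 26*w^2 - 35*w - 6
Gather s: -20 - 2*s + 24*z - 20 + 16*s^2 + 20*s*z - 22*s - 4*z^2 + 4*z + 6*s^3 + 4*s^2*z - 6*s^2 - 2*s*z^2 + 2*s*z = 6*s^3 + s^2*(4*z + 10) + s*(-2*z^2 + 22*z - 24) - 4*z^2 + 28*z - 40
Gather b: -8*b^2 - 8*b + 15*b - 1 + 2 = -8*b^2 + 7*b + 1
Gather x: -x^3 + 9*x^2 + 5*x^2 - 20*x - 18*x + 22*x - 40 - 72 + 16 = -x^3 + 14*x^2 - 16*x - 96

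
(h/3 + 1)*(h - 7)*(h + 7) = h^3/3 + h^2 - 49*h/3 - 49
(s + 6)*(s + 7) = s^2 + 13*s + 42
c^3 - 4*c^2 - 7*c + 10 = (c - 5)*(c - 1)*(c + 2)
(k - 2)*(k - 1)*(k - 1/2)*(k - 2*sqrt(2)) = k^4 - 7*k^3/2 - 2*sqrt(2)*k^3 + 7*k^2/2 + 7*sqrt(2)*k^2 - 7*sqrt(2)*k - k + 2*sqrt(2)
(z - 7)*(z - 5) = z^2 - 12*z + 35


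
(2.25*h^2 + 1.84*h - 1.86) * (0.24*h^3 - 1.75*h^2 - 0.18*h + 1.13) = 0.54*h^5 - 3.4959*h^4 - 4.0714*h^3 + 5.4663*h^2 + 2.414*h - 2.1018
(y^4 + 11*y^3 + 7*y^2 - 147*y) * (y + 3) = y^5 + 14*y^4 + 40*y^3 - 126*y^2 - 441*y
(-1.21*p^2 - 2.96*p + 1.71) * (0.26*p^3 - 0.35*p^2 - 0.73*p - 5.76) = -0.3146*p^5 - 0.3461*p^4 + 2.3639*p^3 + 8.5319*p^2 + 15.8013*p - 9.8496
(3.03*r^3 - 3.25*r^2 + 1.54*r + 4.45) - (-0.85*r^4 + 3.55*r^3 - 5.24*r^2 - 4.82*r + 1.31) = 0.85*r^4 - 0.52*r^3 + 1.99*r^2 + 6.36*r + 3.14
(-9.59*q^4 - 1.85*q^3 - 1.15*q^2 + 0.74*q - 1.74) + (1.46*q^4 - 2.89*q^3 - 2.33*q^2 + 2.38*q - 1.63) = -8.13*q^4 - 4.74*q^3 - 3.48*q^2 + 3.12*q - 3.37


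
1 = 1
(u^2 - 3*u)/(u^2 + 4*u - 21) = u/(u + 7)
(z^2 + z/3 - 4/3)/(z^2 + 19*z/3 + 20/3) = (z - 1)/(z + 5)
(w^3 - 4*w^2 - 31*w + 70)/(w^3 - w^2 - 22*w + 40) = (w - 7)/(w - 4)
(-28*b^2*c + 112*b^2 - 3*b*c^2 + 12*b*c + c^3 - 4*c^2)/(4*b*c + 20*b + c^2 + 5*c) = (-7*b*c + 28*b + c^2 - 4*c)/(c + 5)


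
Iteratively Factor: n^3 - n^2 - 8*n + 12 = (n - 2)*(n^2 + n - 6) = (n - 2)^2*(n + 3)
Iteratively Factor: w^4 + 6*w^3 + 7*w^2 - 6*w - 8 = (w - 1)*(w^3 + 7*w^2 + 14*w + 8) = (w - 1)*(w + 4)*(w^2 + 3*w + 2) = (w - 1)*(w + 1)*(w + 4)*(w + 2)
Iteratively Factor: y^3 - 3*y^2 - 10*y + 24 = (y + 3)*(y^2 - 6*y + 8) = (y - 2)*(y + 3)*(y - 4)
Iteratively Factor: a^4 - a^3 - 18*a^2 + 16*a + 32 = (a - 4)*(a^3 + 3*a^2 - 6*a - 8) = (a - 4)*(a - 2)*(a^2 + 5*a + 4) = (a - 4)*(a - 2)*(a + 4)*(a + 1)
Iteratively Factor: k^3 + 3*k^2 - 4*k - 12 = (k + 2)*(k^2 + k - 6) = (k - 2)*(k + 2)*(k + 3)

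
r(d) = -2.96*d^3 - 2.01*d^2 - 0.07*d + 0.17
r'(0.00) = -0.07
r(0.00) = 0.17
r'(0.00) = -0.07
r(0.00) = 0.17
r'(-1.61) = -16.62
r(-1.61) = 7.43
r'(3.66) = -133.74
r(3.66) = -172.13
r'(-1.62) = -16.86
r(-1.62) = 7.59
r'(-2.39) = -41.19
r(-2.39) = 29.27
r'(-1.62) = -16.86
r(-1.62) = 7.59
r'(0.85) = -9.90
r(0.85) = -3.16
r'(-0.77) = -2.24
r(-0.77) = 0.38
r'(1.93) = -40.91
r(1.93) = -28.73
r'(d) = -8.88*d^2 - 4.02*d - 0.07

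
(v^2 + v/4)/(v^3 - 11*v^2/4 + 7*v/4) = (4*v + 1)/(4*v^2 - 11*v + 7)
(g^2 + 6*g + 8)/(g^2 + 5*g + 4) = (g + 2)/(g + 1)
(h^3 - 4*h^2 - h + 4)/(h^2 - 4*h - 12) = (-h^3 + 4*h^2 + h - 4)/(-h^2 + 4*h + 12)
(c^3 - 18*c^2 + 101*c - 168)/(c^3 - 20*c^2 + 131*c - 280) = (c - 3)/(c - 5)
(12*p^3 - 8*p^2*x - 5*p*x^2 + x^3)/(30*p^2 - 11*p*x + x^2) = (-2*p^2 + p*x + x^2)/(-5*p + x)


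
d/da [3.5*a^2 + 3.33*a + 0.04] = 7.0*a + 3.33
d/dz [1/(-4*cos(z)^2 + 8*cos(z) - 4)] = -sin(z)/(2*(cos(z) - 1)^3)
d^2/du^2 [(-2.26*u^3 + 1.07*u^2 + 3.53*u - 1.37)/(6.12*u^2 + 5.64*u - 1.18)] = (-2.27373675443232e-13*u^5 + 14.1410879999999*u^3 - 171.267984*u^2 - 149.655552*u - 56.98004)/(229.220928*u^6 + 633.728448*u^5 + 451.43568*u^4 - 64.9728*u^3 - 87.04152*u^2 + 23.559408*u - 1.643032)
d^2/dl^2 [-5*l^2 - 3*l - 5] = -10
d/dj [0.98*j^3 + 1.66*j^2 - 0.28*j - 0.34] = 2.94*j^2 + 3.32*j - 0.28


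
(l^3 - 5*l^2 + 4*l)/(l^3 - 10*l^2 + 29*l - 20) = l/(l - 5)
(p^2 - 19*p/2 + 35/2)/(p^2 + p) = (2*p^2 - 19*p + 35)/(2*p*(p + 1))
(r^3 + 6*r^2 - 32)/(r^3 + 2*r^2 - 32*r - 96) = (r - 2)/(r - 6)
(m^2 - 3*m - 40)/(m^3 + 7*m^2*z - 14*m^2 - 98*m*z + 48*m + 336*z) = (m + 5)/(m^2 + 7*m*z - 6*m - 42*z)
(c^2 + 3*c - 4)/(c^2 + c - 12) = (c - 1)/(c - 3)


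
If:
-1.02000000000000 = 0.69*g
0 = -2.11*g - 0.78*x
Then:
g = -1.48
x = 4.00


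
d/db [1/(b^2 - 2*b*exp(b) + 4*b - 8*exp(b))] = 2*(b*exp(b) - b + 5*exp(b) - 2)/(b^2 - 2*b*exp(b) + 4*b - 8*exp(b))^2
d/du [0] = 0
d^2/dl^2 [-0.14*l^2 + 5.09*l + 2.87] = -0.280000000000000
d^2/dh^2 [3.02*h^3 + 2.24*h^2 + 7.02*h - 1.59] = 18.12*h + 4.48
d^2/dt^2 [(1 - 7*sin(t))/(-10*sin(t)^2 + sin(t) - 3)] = (-700*sin(t)^5 + 330*sin(t)^4 + 2630*sin(t)^3 - 740*sin(t)^2 - 1260*sin(t) + 100)/(10*sin(t)^2 - sin(t) + 3)^3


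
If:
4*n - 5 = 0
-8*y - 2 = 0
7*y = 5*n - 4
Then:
No Solution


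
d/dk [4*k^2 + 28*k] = 8*k + 28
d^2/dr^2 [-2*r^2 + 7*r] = -4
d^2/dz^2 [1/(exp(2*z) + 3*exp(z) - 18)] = (2*(2*exp(z) + 3)^2*exp(z) - (4*exp(z) + 3)*(exp(2*z) + 3*exp(z) - 18))*exp(z)/(exp(2*z) + 3*exp(z) - 18)^3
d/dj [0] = 0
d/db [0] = 0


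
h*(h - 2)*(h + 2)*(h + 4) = h^4 + 4*h^3 - 4*h^2 - 16*h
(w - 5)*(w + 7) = w^2 + 2*w - 35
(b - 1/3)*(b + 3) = b^2 + 8*b/3 - 1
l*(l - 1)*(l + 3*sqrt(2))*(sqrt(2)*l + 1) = sqrt(2)*l^4 - sqrt(2)*l^3 + 7*l^3 - 7*l^2 + 3*sqrt(2)*l^2 - 3*sqrt(2)*l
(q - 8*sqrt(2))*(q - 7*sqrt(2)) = q^2 - 15*sqrt(2)*q + 112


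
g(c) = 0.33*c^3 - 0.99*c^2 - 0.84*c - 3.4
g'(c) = 0.99*c^2 - 1.98*c - 0.84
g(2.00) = -6.40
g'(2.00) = -0.84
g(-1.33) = -4.81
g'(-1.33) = 3.54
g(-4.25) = -43.04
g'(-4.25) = 25.46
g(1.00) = -4.90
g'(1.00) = -1.83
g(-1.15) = -4.25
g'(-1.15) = 2.75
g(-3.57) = -28.03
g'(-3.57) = 18.85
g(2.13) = -6.49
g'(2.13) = -0.57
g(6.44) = 38.27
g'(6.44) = 27.47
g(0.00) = -3.40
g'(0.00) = -0.84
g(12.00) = 414.20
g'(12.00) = 117.96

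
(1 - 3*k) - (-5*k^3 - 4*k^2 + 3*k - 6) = 5*k^3 + 4*k^2 - 6*k + 7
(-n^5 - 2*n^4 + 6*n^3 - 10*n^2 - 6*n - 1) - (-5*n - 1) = -n^5 - 2*n^4 + 6*n^3 - 10*n^2 - n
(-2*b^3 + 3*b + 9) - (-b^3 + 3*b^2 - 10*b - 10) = -b^3 - 3*b^2 + 13*b + 19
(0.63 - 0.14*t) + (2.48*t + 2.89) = 2.34*t + 3.52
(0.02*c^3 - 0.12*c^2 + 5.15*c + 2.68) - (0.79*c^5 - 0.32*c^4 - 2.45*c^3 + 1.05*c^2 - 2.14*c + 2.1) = -0.79*c^5 + 0.32*c^4 + 2.47*c^3 - 1.17*c^2 + 7.29*c + 0.58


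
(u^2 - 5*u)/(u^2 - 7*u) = (u - 5)/(u - 7)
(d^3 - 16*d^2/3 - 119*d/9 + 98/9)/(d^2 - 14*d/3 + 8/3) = (3*d^2 - 14*d - 49)/(3*(d - 4))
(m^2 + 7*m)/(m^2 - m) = (m + 7)/(m - 1)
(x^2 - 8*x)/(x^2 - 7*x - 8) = x/(x + 1)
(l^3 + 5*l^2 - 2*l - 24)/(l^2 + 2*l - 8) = l + 3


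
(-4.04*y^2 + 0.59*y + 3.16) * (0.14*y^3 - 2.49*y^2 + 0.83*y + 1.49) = -0.5656*y^5 + 10.1422*y^4 - 4.3799*y^3 - 13.3983*y^2 + 3.5019*y + 4.7084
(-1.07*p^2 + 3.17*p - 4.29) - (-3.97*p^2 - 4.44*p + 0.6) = 2.9*p^2 + 7.61*p - 4.89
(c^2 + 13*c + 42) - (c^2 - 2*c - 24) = 15*c + 66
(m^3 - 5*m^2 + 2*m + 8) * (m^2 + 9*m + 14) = m^5 + 4*m^4 - 29*m^3 - 44*m^2 + 100*m + 112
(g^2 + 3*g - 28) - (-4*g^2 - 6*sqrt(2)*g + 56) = 5*g^2 + 3*g + 6*sqrt(2)*g - 84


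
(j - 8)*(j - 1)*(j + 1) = j^3 - 8*j^2 - j + 8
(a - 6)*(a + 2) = a^2 - 4*a - 12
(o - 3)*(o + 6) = o^2 + 3*o - 18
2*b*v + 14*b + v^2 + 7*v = (2*b + v)*(v + 7)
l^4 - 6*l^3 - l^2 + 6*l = l*(l - 6)*(l - 1)*(l + 1)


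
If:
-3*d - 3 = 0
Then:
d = -1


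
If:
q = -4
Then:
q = -4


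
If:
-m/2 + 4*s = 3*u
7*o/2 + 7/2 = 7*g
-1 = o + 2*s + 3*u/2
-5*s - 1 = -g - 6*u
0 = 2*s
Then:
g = -1/7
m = -8/7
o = -9/7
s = 0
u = 4/21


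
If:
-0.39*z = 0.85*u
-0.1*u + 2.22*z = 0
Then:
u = 0.00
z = 0.00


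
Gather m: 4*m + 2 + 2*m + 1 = 6*m + 3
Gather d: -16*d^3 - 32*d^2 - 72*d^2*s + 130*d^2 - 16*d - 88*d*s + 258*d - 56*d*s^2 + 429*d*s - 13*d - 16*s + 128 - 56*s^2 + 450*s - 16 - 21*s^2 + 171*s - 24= -16*d^3 + d^2*(98 - 72*s) + d*(-56*s^2 + 341*s + 229) - 77*s^2 + 605*s + 88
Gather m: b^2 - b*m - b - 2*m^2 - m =b^2 - b - 2*m^2 + m*(-b - 1)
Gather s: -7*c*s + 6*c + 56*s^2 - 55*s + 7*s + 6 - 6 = 6*c + 56*s^2 + s*(-7*c - 48)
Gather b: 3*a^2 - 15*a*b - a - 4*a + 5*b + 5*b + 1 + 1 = 3*a^2 - 5*a + b*(10 - 15*a) + 2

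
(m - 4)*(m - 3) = m^2 - 7*m + 12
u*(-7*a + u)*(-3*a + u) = 21*a^2*u - 10*a*u^2 + u^3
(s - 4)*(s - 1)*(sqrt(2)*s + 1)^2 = 2*s^4 - 10*s^3 + 2*sqrt(2)*s^3 - 10*sqrt(2)*s^2 + 9*s^2 - 5*s + 8*sqrt(2)*s + 4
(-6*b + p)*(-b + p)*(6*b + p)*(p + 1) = 36*b^3*p + 36*b^3 - 36*b^2*p^2 - 36*b^2*p - b*p^3 - b*p^2 + p^4 + p^3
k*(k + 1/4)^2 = k^3 + k^2/2 + k/16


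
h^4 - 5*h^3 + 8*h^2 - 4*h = h*(h - 2)^2*(h - 1)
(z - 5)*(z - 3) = z^2 - 8*z + 15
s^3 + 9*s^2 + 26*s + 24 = (s + 2)*(s + 3)*(s + 4)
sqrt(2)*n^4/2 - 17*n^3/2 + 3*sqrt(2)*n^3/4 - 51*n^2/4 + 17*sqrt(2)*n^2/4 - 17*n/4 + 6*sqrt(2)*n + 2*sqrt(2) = (n + 1/2)*(n - 8*sqrt(2))*(n - sqrt(2)/2)*(sqrt(2)*n/2 + sqrt(2)/2)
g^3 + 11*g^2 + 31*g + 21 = (g + 1)*(g + 3)*(g + 7)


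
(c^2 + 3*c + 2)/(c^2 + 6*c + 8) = (c + 1)/(c + 4)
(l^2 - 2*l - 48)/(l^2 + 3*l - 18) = (l - 8)/(l - 3)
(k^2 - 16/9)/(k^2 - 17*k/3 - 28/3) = (k - 4/3)/(k - 7)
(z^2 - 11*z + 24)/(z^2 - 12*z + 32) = (z - 3)/(z - 4)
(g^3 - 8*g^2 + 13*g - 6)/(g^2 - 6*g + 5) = (g^2 - 7*g + 6)/(g - 5)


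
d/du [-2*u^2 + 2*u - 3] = 2 - 4*u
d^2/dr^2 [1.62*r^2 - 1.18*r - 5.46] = 3.24000000000000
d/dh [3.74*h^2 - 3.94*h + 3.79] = 7.48*h - 3.94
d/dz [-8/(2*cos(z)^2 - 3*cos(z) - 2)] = 8*(3 - 4*cos(z))*sin(z)/(2*sin(z)^2 + 3*cos(z))^2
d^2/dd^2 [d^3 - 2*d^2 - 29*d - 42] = 6*d - 4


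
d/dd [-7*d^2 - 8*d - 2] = -14*d - 8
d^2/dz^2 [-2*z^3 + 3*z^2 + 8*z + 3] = 6 - 12*z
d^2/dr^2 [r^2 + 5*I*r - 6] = 2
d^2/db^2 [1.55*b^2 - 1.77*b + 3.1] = 3.10000000000000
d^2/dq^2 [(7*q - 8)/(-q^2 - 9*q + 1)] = 2*(-(2*q + 9)^2*(7*q - 8) + (21*q + 55)*(q^2 + 9*q - 1))/(q^2 + 9*q - 1)^3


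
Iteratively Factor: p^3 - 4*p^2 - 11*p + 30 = (p - 5)*(p^2 + p - 6) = (p - 5)*(p + 3)*(p - 2)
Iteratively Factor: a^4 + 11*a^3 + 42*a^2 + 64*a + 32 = (a + 4)*(a^3 + 7*a^2 + 14*a + 8) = (a + 1)*(a + 4)*(a^2 + 6*a + 8) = (a + 1)*(a + 2)*(a + 4)*(a + 4)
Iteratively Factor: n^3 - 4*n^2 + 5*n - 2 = (n - 1)*(n^2 - 3*n + 2) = (n - 1)^2*(n - 2)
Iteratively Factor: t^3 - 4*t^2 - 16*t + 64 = (t - 4)*(t^2 - 16) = (t - 4)^2*(t + 4)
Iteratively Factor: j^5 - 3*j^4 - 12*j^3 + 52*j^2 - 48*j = (j - 2)*(j^4 - j^3 - 14*j^2 + 24*j) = j*(j - 2)*(j^3 - j^2 - 14*j + 24) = j*(j - 3)*(j - 2)*(j^2 + 2*j - 8) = j*(j - 3)*(j - 2)^2*(j + 4)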